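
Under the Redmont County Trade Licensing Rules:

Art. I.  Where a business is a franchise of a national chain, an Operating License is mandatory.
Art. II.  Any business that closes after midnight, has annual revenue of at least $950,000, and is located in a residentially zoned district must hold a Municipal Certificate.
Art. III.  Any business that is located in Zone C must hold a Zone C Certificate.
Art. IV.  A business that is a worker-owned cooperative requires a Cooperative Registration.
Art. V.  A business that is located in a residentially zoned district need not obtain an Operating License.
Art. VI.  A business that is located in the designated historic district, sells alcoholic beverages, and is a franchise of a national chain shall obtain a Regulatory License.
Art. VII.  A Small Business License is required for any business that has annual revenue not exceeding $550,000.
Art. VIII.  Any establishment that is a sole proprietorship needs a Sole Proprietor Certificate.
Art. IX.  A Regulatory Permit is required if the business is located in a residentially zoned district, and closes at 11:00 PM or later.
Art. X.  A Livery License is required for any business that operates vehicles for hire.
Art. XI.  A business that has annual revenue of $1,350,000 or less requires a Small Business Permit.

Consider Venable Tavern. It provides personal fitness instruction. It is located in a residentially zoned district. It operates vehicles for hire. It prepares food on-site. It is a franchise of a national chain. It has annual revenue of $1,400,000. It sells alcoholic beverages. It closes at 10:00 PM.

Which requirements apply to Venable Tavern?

Art. I. is a franchise of a national chain → Operating License required.
Art. II. closes 10:00 PM, at/before midnight; revenue $1,400,000 ≥ $950,000; is located in a residentially zoned district → Municipal Certificate not required.
Art. III. is located in a residentially zoned district (not: is located in Zone C) → Zone C Certificate not required.
Art. IV. is a franchise of a national chain (not: is a worker-owned cooperative) → Cooperative Registration not required.
Art. V. is located in a residentially zoned district → exempt from Operating License.
Art. VI. is located in a residentially zoned district (not: is located in the designated historic district); sells alcoholic beverages; is a franchise of a national chain → Regulatory License not required.
Art. VII. revenue $1,400,000 > $550,000 → Small Business License not required.
Art. VIII. is a franchise of a national chain (not: is a sole proprietorship) → Sole Proprietor Certificate not required.
Art. IX. is located in a residentially zoned district; closes 10:00 PM, at/before 11:00 PM → Regulatory Permit not required.
Art. X. operates vehicles for hire → Livery License required.
Art. XI. revenue $1,400,000 > $1,350,000 → Small Business Permit not required.

Livery License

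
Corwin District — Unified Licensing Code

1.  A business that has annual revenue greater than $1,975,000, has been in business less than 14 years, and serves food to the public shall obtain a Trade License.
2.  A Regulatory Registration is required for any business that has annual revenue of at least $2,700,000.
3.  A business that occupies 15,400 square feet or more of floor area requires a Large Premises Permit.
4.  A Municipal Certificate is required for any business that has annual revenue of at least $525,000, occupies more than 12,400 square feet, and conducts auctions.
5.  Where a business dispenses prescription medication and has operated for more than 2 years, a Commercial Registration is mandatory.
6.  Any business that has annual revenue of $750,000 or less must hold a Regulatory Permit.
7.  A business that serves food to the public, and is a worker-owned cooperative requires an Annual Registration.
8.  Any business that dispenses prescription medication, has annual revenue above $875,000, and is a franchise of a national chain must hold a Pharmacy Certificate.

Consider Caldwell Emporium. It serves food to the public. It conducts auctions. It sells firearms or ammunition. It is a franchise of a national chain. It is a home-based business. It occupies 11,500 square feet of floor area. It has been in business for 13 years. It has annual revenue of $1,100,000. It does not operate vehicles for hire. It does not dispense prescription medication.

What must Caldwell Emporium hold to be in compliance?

None

1. revenue $1,100,000 ≤ $1,975,000; years in business 13 < 14; serves food to the public → Trade License not required.
2. revenue $1,100,000 < $2,700,000 → Regulatory Registration not required.
3. floor area 11,500 square feet < 15,400 square feet → Large Premises Permit not required.
4. revenue $1,100,000 ≥ $525,000; floor area 11,500 square feet ≤ 12,400 square feet; conducts auctions → Municipal Certificate not required.
5. does not dispense prescription medication; years in business 13 > 2 → Commercial Registration not required.
6. revenue $1,100,000 > $750,000 → Regulatory Permit not required.
7. serves food to the public; is a franchise of a national chain (not: is a worker-owned cooperative) → Annual Registration not required.
8. does not dispense prescription medication; revenue $1,100,000 > $875,000; is a franchise of a national chain → Pharmacy Certificate not required.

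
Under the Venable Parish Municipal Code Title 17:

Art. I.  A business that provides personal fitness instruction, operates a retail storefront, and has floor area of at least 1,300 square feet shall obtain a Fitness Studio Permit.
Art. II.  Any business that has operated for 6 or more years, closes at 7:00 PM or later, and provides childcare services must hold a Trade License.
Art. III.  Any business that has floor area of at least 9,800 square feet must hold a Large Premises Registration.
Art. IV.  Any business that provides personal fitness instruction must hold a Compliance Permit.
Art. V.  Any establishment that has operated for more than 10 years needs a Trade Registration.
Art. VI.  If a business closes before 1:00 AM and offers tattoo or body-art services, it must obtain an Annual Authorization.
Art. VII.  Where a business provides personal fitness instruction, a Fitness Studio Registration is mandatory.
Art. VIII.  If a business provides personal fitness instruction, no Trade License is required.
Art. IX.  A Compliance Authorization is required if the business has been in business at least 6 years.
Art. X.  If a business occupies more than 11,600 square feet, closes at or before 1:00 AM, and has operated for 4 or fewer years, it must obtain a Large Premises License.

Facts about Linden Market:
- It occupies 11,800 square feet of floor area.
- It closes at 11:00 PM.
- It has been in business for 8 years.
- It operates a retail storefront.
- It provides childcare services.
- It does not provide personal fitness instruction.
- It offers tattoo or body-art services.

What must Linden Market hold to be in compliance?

Annual Authorization, Compliance Authorization, Large Premises Registration, Trade License

Art. I. does not provide personal fitness instruction; operates a retail storefront; floor area 11,800 square feet ≥ 1,300 square feet → Fitness Studio Permit not required.
Art. II. years in business 8 ≥ 6; closes 11:00 PM, after 7:00 PM; provides childcare services → Trade License required.
Art. III. floor area 11,800 square feet ≥ 9,800 square feet → Large Premises Registration required.
Art. IV. does not provide personal fitness instruction → Compliance Permit not required.
Art. V. years in business 8 ≤ 10 → Trade Registration not required.
Art. VI. closes 11:00 PM, at/before 1:00 AM; offers tattoo or body-art services → Annual Authorization required.
Art. VII. does not provide personal fitness instruction → Fitness Studio Registration not required.
Art. VIII. does not provide personal fitness instruction → Trade License exemption does not apply.
Art. IX. years in business 8 ≥ 6 → Compliance Authorization required.
Art. X. floor area 11,800 square feet > 11,600 square feet; closes 11:00 PM, at/before 1:00 AM; years in business 8 > 4 → Large Premises License not required.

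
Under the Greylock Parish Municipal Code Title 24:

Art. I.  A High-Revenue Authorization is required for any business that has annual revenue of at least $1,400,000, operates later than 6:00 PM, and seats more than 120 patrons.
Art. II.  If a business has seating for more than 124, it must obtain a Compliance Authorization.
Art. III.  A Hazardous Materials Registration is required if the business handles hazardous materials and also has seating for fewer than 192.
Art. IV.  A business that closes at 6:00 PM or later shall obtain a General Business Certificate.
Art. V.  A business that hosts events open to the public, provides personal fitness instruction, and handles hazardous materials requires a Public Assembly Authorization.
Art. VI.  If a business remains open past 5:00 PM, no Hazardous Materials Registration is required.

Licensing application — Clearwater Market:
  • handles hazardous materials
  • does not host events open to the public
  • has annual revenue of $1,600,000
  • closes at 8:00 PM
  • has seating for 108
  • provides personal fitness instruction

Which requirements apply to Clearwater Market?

Art. I. revenue $1,600,000 ≥ $1,400,000; closes 8:00 PM, after 6:00 PM; seating 108 ≤ 120 → High-Revenue Authorization not required.
Art. II. seating 108 ≤ 124 → Compliance Authorization not required.
Art. III. handles hazardous materials; seating 108 < 192 → Hazardous Materials Registration required.
Art. IV. closes 8:00 PM, after 6:00 PM → General Business Certificate required.
Art. V. does not host events open to the public; provides personal fitness instruction; handles hazardous materials → Public Assembly Authorization not required.
Art. VI. closes 8:00 PM, after 5:00 PM → exempt from Hazardous Materials Registration.

General Business Certificate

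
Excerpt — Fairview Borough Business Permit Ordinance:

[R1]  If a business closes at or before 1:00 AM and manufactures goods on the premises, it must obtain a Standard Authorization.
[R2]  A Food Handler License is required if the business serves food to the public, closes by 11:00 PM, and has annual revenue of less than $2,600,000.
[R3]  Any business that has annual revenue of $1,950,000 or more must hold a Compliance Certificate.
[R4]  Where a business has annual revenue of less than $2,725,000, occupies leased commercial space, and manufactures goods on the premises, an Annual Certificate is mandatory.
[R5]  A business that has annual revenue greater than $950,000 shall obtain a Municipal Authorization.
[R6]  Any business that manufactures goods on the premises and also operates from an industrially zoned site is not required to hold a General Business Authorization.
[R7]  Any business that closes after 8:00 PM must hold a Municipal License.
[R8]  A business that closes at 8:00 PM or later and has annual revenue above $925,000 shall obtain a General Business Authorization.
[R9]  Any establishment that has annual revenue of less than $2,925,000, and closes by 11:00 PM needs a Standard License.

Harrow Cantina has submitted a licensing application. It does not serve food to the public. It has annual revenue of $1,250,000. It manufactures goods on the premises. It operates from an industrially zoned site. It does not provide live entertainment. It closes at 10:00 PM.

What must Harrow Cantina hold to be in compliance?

[R1] closes 10:00 PM, at/before 1:00 AM; manufactures goods on the premises → Standard Authorization required.
[R2] does not serve food to the public; closes 10:00 PM, at/before 11:00 PM; revenue $1,250,000 < $2,600,000 → Food Handler License not required.
[R3] revenue $1,250,000 < $1,950,000 → Compliance Certificate not required.
[R4] revenue $1,250,000 < $2,725,000; operates from an industrially zoned site (not: occupies leased commercial space); manufactures goods on the premises → Annual Certificate not required.
[R5] revenue $1,250,000 > $950,000 → Municipal Authorization required.
[R6] manufactures goods on the premises; operates from an industrially zoned site → exempt from General Business Authorization.
[R7] closes 10:00 PM, after 8:00 PM → Municipal License required.
[R8] closes 10:00 PM, after 8:00 PM; revenue $1,250,000 > $925,000 → General Business Authorization required.
[R9] revenue $1,250,000 < $2,925,000; closes 10:00 PM, at/before 11:00 PM → Standard License required.

Municipal Authorization, Municipal License, Standard Authorization, Standard License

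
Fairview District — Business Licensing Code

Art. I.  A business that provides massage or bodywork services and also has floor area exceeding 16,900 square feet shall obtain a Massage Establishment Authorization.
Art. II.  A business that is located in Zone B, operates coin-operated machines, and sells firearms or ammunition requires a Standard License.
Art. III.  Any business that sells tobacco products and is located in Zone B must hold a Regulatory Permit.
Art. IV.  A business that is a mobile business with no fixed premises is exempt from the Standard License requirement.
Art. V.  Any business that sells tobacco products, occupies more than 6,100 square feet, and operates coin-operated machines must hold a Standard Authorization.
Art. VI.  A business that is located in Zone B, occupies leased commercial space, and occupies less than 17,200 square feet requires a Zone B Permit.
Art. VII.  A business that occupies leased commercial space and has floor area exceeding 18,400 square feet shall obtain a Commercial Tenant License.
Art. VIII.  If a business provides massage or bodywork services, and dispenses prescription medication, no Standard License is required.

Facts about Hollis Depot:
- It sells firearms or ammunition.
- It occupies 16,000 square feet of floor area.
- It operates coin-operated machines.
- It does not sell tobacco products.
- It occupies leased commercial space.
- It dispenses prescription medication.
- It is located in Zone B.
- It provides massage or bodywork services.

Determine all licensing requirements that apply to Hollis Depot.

Zone B Permit

Art. I. provides massage or bodywork services; floor area 16,000 square feet ≤ 16,900 square feet → Massage Establishment Authorization not required.
Art. II. is located in Zone B; operates coin-operated machines; sells firearms or ammunition → Standard License required.
Art. III. does not sell tobacco products; is located in Zone B → Regulatory Permit not required.
Art. IV. occupies leased commercial space (not: is a mobile business with no fixed premises) → Standard License exemption does not apply.
Art. V. does not sell tobacco products; floor area 16,000 square feet > 6,100 square feet; operates coin-operated machines → Standard Authorization not required.
Art. VI. is located in Zone B; occupies leased commercial space; floor area 16,000 square feet < 17,200 square feet → Zone B Permit required.
Art. VII. occupies leased commercial space; floor area 16,000 square feet ≤ 18,400 square feet → Commercial Tenant License not required.
Art. VIII. provides massage or bodywork services; dispenses prescription medication → exempt from Standard License.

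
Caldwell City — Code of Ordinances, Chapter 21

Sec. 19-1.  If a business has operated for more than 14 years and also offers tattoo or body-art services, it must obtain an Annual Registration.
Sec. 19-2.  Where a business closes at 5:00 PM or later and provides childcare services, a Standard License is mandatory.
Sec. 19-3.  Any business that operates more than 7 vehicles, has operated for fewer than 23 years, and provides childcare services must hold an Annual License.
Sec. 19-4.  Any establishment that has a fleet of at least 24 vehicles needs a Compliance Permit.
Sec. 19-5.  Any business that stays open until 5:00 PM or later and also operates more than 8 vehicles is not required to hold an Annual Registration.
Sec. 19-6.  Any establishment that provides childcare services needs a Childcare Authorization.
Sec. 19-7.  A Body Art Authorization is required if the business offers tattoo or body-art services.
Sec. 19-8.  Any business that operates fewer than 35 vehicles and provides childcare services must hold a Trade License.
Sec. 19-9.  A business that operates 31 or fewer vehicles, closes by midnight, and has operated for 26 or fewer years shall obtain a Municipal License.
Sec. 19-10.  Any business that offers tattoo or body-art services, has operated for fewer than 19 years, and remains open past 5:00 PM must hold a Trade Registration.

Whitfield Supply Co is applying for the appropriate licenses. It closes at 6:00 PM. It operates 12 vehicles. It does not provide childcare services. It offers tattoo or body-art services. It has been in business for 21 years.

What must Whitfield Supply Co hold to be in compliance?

Body Art Authorization, Municipal License

Sec. 19-1. years in business 21 > 14; offers tattoo or body-art services → Annual Registration required.
Sec. 19-2. closes 6:00 PM, after 5:00 PM; does not provide childcare services → Standard License not required.
Sec. 19-3. vehicles 12 > 7; years in business 21 < 23; does not provide childcare services → Annual License not required.
Sec. 19-4. vehicles 12 < 24 → Compliance Permit not required.
Sec. 19-5. closes 6:00 PM, after 5:00 PM; vehicles 12 > 8 → exempt from Annual Registration.
Sec. 19-6. does not provide childcare services → Childcare Authorization not required.
Sec. 19-7. offers tattoo or body-art services → Body Art Authorization required.
Sec. 19-8. vehicles 12 < 35; does not provide childcare services → Trade License not required.
Sec. 19-9. vehicles 12 ≤ 31; closes 6:00 PM, at/before midnight; years in business 21 ≤ 26 → Municipal License required.
Sec. 19-10. offers tattoo or body-art services; years in business 21 ≥ 19; closes 6:00 PM, after 5:00 PM → Trade Registration not required.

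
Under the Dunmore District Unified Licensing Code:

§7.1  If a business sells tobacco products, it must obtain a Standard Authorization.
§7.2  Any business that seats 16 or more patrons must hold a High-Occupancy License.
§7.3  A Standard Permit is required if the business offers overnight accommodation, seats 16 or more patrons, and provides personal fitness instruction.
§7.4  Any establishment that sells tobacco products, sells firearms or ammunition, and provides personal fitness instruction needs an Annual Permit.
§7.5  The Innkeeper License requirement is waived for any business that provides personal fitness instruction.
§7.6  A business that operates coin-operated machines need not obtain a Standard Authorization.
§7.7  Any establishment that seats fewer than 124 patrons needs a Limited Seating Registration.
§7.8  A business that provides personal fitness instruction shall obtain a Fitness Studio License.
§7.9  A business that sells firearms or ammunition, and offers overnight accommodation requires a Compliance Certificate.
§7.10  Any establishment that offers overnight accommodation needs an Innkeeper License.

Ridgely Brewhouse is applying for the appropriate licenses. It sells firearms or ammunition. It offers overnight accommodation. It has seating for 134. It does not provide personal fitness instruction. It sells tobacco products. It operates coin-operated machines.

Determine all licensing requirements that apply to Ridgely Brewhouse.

Compliance Certificate, High-Occupancy License, Innkeeper License

§7.1 sells tobacco products → Standard Authorization required.
§7.2 seating 134 ≥ 16 → High-Occupancy License required.
§7.3 offers overnight accommodation; seating 134 ≥ 16; does not provide personal fitness instruction → Standard Permit not required.
§7.4 sells tobacco products; sells firearms or ammunition; does not provide personal fitness instruction → Annual Permit not required.
§7.5 does not provide personal fitness instruction → Innkeeper License exemption does not apply.
§7.6 operates coin-operated machines → exempt from Standard Authorization.
§7.7 seating 134 ≥ 124 → Limited Seating Registration not required.
§7.8 does not provide personal fitness instruction → Fitness Studio License not required.
§7.9 sells firearms or ammunition; offers overnight accommodation → Compliance Certificate required.
§7.10 offers overnight accommodation → Innkeeper License required.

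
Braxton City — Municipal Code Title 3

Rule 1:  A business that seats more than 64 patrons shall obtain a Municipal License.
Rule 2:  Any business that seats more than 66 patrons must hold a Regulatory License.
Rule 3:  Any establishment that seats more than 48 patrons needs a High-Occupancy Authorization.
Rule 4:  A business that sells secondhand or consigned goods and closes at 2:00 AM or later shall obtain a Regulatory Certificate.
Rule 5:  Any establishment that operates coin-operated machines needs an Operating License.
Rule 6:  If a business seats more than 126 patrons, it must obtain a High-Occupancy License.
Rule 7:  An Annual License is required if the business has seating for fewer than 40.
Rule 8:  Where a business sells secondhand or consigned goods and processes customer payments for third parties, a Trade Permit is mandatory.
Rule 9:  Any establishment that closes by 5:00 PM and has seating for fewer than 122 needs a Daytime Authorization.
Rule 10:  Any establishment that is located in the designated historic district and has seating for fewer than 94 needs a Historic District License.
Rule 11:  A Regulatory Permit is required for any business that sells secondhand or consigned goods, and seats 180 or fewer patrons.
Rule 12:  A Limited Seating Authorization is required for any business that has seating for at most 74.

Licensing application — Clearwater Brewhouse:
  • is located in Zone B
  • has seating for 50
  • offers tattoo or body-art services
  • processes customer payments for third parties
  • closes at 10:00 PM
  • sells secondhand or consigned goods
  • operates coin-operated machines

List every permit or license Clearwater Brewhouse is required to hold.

High-Occupancy Authorization, Limited Seating Authorization, Operating License, Regulatory Permit, Trade Permit

Rule 1: seating 50 ≤ 64 → Municipal License not required.
Rule 2: seating 50 ≤ 66 → Regulatory License not required.
Rule 3: seating 50 > 48 → High-Occupancy Authorization required.
Rule 4: sells secondhand or consigned goods; closes 10:00 PM, at/before 2:00 AM → Regulatory Certificate not required.
Rule 5: operates coin-operated machines → Operating License required.
Rule 6: seating 50 ≤ 126 → High-Occupancy License not required.
Rule 7: seating 50 ≥ 40 → Annual License not required.
Rule 8: sells secondhand or consigned goods; processes customer payments for third parties → Trade Permit required.
Rule 9: closes 10:00 PM, after 5:00 PM; seating 50 < 122 → Daytime Authorization not required.
Rule 10: is located in Zone B (not: is located in the designated historic district); seating 50 < 94 → Historic District License not required.
Rule 11: sells secondhand or consigned goods; seating 50 ≤ 180 → Regulatory Permit required.
Rule 12: seating 50 ≤ 74 → Limited Seating Authorization required.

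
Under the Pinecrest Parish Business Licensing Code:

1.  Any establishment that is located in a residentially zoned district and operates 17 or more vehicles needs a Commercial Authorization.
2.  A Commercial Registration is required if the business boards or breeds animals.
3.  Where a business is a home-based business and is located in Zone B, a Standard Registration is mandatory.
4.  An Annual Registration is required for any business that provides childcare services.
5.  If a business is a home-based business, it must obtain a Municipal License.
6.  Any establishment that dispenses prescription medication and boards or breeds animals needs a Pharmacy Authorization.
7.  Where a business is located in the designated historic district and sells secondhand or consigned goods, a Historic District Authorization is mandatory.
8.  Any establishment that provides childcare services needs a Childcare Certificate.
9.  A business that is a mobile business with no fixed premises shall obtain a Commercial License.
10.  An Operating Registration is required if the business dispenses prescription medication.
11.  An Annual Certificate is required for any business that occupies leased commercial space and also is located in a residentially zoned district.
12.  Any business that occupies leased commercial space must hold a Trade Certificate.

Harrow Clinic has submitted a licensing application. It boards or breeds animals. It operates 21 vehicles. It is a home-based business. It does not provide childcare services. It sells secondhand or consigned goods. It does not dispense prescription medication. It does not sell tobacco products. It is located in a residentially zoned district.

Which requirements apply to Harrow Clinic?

1. is located in a residentially zoned district; vehicles 21 ≥ 17 → Commercial Authorization required.
2. boards or breeds animals → Commercial Registration required.
3. is a home-based business; is located in a residentially zoned district (not: is located in Zone B) → Standard Registration not required.
4. does not provide childcare services → Annual Registration not required.
5. is a home-based business → Municipal License required.
6. does not dispense prescription medication; boards or breeds animals → Pharmacy Authorization not required.
7. is located in a residentially zoned district (not: is located in the designated historic district); sells secondhand or consigned goods → Historic District Authorization not required.
8. does not provide childcare services → Childcare Certificate not required.
9. is a home-based business (not: is a mobile business with no fixed premises) → Commercial License not required.
10. does not dispense prescription medication → Operating Registration not required.
11. is a home-based business (not: occupies leased commercial space); is located in a residentially zoned district → Annual Certificate not required.
12. is a home-based business (not: occupies leased commercial space) → Trade Certificate not required.

Commercial Authorization, Commercial Registration, Municipal License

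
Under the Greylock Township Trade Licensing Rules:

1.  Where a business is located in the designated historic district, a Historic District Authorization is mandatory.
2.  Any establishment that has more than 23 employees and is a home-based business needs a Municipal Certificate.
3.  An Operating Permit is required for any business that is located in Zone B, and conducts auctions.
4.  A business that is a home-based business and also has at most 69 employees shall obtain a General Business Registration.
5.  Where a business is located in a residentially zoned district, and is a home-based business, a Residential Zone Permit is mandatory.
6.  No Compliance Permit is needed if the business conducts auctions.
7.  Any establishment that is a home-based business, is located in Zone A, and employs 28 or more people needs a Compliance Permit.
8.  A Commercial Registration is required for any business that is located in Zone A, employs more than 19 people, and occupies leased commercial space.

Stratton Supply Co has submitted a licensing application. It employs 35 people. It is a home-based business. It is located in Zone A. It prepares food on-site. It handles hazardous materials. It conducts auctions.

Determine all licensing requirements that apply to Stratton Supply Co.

General Business Registration, Municipal Certificate

1. is located in Zone A (not: is located in the designated historic district) → Historic District Authorization not required.
2. employees 35 > 23; is a home-based business → Municipal Certificate required.
3. is located in Zone A (not: is located in Zone B); conducts auctions → Operating Permit not required.
4. is a home-based business; employees 35 ≤ 69 → General Business Registration required.
5. is located in Zone A (not: is located in a residentially zoned district); is a home-based business → Residential Zone Permit not required.
6. conducts auctions → exempt from Compliance Permit.
7. is a home-based business; is located in Zone A; employees 35 ≥ 28 → Compliance Permit required.
8. is located in Zone A; employees 35 > 19; is a home-based business (not: occupies leased commercial space) → Commercial Registration not required.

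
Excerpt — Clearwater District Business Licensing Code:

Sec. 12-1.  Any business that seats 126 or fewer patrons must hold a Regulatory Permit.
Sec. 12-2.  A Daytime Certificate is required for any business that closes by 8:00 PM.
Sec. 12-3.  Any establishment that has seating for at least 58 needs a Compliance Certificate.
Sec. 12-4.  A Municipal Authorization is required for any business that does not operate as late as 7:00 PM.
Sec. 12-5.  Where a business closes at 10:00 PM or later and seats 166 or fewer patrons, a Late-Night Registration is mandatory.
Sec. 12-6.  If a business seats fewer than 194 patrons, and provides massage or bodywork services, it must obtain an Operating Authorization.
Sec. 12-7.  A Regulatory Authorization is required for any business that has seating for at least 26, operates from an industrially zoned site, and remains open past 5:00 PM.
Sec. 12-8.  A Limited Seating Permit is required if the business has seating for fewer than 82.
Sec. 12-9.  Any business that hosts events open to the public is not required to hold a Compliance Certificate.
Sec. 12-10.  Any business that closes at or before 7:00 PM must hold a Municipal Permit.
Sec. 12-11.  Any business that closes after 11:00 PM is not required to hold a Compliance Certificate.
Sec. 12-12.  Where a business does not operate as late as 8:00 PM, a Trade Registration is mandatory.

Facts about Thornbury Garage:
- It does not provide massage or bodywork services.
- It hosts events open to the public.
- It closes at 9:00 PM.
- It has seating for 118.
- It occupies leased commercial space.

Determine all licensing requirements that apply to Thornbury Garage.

Regulatory Permit

Sec. 12-1. seating 118 ≤ 126 → Regulatory Permit required.
Sec. 12-2. closes 9:00 PM, after 8:00 PM → Daytime Certificate not required.
Sec. 12-3. seating 118 ≥ 58 → Compliance Certificate required.
Sec. 12-4. closes 9:00 PM, after 7:00 PM → Municipal Authorization not required.
Sec. 12-5. closes 9:00 PM, at/before 10:00 PM; seating 118 ≤ 166 → Late-Night Registration not required.
Sec. 12-6. seating 118 < 194; does not provide massage or bodywork services → Operating Authorization not required.
Sec. 12-7. seating 118 ≥ 26; occupies leased commercial space (not: operates from an industrially zoned site); closes 9:00 PM, after 5:00 PM → Regulatory Authorization not required.
Sec. 12-8. seating 118 ≥ 82 → Limited Seating Permit not required.
Sec. 12-9. hosts events open to the public → exempt from Compliance Certificate.
Sec. 12-10. closes 9:00 PM, after 7:00 PM → Municipal Permit not required.
Sec. 12-11. closes 9:00 PM, at/before 11:00 PM → Compliance Certificate exemption does not apply.
Sec. 12-12. closes 9:00 PM, after 8:00 PM → Trade Registration not required.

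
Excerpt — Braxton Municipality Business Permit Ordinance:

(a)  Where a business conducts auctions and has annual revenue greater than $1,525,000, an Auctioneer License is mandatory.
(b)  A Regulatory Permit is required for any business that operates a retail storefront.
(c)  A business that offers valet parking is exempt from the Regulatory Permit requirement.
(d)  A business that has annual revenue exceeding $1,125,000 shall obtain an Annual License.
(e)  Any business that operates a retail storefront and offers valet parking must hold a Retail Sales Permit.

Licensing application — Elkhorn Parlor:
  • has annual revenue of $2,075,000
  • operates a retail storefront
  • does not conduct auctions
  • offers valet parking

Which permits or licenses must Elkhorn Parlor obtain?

(a) does not conduct auctions; revenue $2,075,000 > $1,525,000 → Auctioneer License not required.
(b) operates a retail storefront → Regulatory Permit required.
(c) offers valet parking → exempt from Regulatory Permit.
(d) revenue $2,075,000 > $1,125,000 → Annual License required.
(e) operates a retail storefront; offers valet parking → Retail Sales Permit required.

Annual License, Retail Sales Permit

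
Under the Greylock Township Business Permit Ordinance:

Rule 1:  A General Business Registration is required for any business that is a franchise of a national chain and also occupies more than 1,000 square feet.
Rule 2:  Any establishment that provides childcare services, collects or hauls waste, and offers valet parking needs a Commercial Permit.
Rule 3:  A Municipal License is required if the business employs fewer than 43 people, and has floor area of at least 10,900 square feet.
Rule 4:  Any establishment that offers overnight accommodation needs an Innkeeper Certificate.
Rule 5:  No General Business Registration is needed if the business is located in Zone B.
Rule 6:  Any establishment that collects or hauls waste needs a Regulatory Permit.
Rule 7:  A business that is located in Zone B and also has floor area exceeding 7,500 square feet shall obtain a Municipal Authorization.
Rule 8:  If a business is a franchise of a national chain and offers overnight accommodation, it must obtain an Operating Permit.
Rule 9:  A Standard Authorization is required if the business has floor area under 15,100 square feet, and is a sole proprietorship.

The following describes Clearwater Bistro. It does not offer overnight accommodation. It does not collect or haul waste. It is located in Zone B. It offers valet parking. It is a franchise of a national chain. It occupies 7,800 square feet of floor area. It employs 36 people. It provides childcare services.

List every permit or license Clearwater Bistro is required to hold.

Municipal Authorization

Rule 1: is a franchise of a national chain; floor area 7,800 square feet > 1,000 square feet → General Business Registration required.
Rule 2: provides childcare services; does not collect or haul waste; offers valet parking → Commercial Permit not required.
Rule 3: employees 36 < 43; floor area 7,800 square feet < 10,900 square feet → Municipal License not required.
Rule 4: does not offer overnight accommodation → Innkeeper Certificate not required.
Rule 5: is located in Zone B → exempt from General Business Registration.
Rule 6: does not collect or haul waste → Regulatory Permit not required.
Rule 7: is located in Zone B; floor area 7,800 square feet > 7,500 square feet → Municipal Authorization required.
Rule 8: is a franchise of a national chain; does not offer overnight accommodation → Operating Permit not required.
Rule 9: floor area 7,800 square feet < 15,100 square feet; is a franchise of a national chain (not: is a sole proprietorship) → Standard Authorization not required.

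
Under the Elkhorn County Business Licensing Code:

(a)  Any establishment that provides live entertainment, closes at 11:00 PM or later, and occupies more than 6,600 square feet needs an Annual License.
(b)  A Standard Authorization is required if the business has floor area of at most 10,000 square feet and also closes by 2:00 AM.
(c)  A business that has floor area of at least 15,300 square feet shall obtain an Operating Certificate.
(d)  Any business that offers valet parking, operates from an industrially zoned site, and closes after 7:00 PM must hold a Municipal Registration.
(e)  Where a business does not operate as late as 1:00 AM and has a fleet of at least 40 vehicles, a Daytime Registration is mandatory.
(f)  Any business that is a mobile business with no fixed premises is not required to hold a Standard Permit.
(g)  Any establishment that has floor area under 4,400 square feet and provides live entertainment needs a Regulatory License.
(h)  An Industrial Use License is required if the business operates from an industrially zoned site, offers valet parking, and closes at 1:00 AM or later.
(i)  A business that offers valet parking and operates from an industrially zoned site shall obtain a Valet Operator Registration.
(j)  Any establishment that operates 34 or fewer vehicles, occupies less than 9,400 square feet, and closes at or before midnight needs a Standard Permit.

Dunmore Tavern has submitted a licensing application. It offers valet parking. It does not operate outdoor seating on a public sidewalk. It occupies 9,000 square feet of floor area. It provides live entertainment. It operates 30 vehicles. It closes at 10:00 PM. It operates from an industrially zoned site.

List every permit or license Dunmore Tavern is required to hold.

Municipal Registration, Standard Authorization, Standard Permit, Valet Operator Registration

(a) provides live entertainment; closes 10:00 PM, at/before 11:00 PM; floor area 9,000 square feet > 6,600 square feet → Annual License not required.
(b) floor area 9,000 square feet ≤ 10,000 square feet; closes 10:00 PM, at/before 2:00 AM → Standard Authorization required.
(c) floor area 9,000 square feet < 15,300 square feet → Operating Certificate not required.
(d) offers valet parking; operates from an industrially zoned site; closes 10:00 PM, after 7:00 PM → Municipal Registration required.
(e) closes 10:00 PM, at/before 1:00 AM; vehicles 30 < 40 → Daytime Registration not required.
(f) operates from an industrially zoned site (not: is a mobile business with no fixed premises) → Standard Permit exemption does not apply.
(g) floor area 9,000 square feet ≥ 4,400 square feet; provides live entertainment → Regulatory License not required.
(h) operates from an industrially zoned site; offers valet parking; closes 10:00 PM, at/before 1:00 AM → Industrial Use License not required.
(i) offers valet parking; operates from an industrially zoned site → Valet Operator Registration required.
(j) vehicles 30 ≤ 34; floor area 9,000 square feet < 9,400 square feet; closes 10:00 PM, at/before midnight → Standard Permit required.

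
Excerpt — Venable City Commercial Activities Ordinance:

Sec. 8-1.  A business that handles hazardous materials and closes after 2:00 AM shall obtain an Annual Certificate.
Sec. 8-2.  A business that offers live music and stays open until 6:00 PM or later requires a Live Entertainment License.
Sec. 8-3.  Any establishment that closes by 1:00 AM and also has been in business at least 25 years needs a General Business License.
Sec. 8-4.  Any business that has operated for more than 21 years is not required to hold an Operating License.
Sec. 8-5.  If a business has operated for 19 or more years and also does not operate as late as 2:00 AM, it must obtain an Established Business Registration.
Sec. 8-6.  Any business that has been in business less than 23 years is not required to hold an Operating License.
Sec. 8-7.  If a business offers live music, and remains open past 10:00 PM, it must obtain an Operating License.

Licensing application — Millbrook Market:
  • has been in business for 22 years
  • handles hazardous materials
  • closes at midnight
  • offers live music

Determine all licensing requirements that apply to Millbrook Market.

Sec. 8-1. handles hazardous materials; closes midnight, at/before 2:00 AM → Annual Certificate not required.
Sec. 8-2. offers live music; closes midnight, after 6:00 PM → Live Entertainment License required.
Sec. 8-3. closes midnight, at/before 1:00 AM; years in business 22 < 25 → General Business License not required.
Sec. 8-4. years in business 22 > 21 → exempt from Operating License.
Sec. 8-5. years in business 22 ≥ 19; closes midnight, at/before 2:00 AM → Established Business Registration required.
Sec. 8-6. years in business 22 < 23 → exempt from Operating License.
Sec. 8-7. offers live music; closes midnight, after 10:00 PM → Operating License required.

Established Business Registration, Live Entertainment License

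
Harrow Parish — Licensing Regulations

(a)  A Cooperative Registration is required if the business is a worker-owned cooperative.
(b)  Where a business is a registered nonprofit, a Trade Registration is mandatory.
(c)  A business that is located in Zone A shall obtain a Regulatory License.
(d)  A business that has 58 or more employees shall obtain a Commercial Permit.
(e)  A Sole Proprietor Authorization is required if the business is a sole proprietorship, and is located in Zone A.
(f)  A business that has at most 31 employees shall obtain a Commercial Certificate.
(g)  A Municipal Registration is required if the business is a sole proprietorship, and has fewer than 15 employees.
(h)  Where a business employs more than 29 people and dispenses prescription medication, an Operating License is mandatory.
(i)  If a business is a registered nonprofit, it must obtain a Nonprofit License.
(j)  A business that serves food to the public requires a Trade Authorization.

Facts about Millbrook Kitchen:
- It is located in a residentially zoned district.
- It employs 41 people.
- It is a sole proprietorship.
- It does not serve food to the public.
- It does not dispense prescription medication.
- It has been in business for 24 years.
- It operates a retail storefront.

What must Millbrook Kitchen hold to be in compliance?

(a) is a sole proprietorship (not: is a worker-owned cooperative) → Cooperative Registration not required.
(b) is a sole proprietorship (not: is a registered nonprofit) → Trade Registration not required.
(c) is located in a residentially zoned district (not: is located in Zone A) → Regulatory License not required.
(d) employees 41 < 58 → Commercial Permit not required.
(e) is a sole proprietorship; is located in a residentially zoned district (not: is located in Zone A) → Sole Proprietor Authorization not required.
(f) employees 41 > 31 → Commercial Certificate not required.
(g) is a sole proprietorship; employees 41 ≥ 15 → Municipal Registration not required.
(h) employees 41 > 29; does not dispense prescription medication → Operating License not required.
(i) is a sole proprietorship (not: is a registered nonprofit) → Nonprofit License not required.
(j) does not serve food to the public → Trade Authorization not required.

None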